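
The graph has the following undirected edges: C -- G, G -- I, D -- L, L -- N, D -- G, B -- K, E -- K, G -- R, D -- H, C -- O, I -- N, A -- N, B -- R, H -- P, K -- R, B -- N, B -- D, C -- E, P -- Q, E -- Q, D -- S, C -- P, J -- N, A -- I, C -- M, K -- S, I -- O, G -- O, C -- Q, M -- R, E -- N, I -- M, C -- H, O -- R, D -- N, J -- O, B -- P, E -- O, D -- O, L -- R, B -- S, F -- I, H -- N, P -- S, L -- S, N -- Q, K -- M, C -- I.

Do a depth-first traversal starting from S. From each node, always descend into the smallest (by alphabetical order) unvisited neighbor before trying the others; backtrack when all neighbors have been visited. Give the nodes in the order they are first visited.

S B D G C E K M I A N H P Q J O R L F

Visit S
S → B
B → D
D → G
G → C
C → E
E → K
K → M
M → I
I → A
A → N
N → H
H → P
P → Q
N → J
J → O
O → R
R → L
I → F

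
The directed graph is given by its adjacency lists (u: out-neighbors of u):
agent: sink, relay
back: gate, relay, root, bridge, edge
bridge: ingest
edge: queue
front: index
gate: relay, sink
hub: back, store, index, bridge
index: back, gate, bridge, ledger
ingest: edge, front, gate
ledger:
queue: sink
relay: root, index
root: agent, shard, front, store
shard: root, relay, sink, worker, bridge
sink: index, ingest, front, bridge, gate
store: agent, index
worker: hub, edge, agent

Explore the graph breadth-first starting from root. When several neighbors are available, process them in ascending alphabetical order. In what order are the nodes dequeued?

root -> agent -> front -> shard -> store -> relay -> sink -> index -> bridge -> worker -> gate -> ingest -> back -> ledger -> edge -> hub -> queue

Visit root; enqueue agent, front, shard, store → queue [agent, front, shard, store]
Visit agent; enqueue relay, sink → queue [front, shard, store, relay, sink]
Visit front; enqueue index → queue [shard, store, relay, sink, index]
Visit shard; enqueue bridge, worker → queue [store, relay, sink, index, bridge, worker]
Visit store → queue [relay, sink, index, bridge, worker]
Visit relay → queue [sink, index, bridge, worker]
Visit sink; enqueue gate, ingest → queue [index, bridge, worker, gate, ingest]
Visit index; enqueue back, ledger → queue [bridge, worker, gate, ingest, back, ledger]
Visit bridge → queue [worker, gate, ingest, back, ledger]
Visit worker; enqueue edge, hub → queue [gate, ingest, back, ledger, edge, hub]
Visit gate → queue [ingest, back, ledger, edge, hub]
Visit ingest → queue [back, ledger, edge, hub]
Visit back → queue [ledger, edge, hub]
Visit ledger → queue [edge, hub]
Visit edge; enqueue queue → queue [hub, queue]
Visit hub → queue [queue]
Visit queue → queue []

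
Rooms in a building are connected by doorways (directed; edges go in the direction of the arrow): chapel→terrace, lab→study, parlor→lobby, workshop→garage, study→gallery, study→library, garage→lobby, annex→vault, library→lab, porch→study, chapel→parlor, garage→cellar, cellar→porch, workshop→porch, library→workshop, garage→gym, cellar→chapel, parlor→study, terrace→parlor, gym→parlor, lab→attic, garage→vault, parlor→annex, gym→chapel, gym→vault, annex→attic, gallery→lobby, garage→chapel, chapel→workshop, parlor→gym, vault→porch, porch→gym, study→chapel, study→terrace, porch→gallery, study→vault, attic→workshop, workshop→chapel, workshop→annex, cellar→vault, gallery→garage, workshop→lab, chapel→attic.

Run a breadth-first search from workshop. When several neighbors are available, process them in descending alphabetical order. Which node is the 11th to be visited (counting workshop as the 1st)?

Visit workshop; enqueue porch, lab, garage, chapel, annex → queue [porch, lab, garage, chapel, annex]
Visit porch; enqueue study, gym, gallery → queue [lab, garage, chapel, annex, study, gym, gallery]
Visit lab; enqueue attic → queue [garage, chapel, annex, study, gym, gallery, attic]
Visit garage; enqueue vault, lobby, cellar → queue [chapel, annex, study, gym, gallery, attic, vault, lobby, cellar]
Visit chapel; enqueue terrace, parlor → queue [annex, study, gym, gallery, attic, vault, lobby, cellar, terrace, parlor]
Visit annex → queue [study, gym, gallery, attic, vault, lobby, cellar, terrace, parlor]
Visit study; enqueue library → queue [gym, gallery, attic, vault, lobby, cellar, terrace, parlor, library]
Visit gym → queue [gallery, attic, vault, lobby, cellar, terrace, parlor, library]
Visit gallery → queue [attic, vault, lobby, cellar, terrace, parlor, library]
Visit attic → queue [vault, lobby, cellar, terrace, parlor, library]
Visit vault → queue [lobby, cellar, terrace, parlor, library]
Visit lobby → queue [cellar, terrace, parlor, library]
Visit cellar → queue [terrace, parlor, library]
Visit terrace → queue [parlor, library]
Visit parlor → queue [library]
Visit library → queue []

Visit order: workshop, porch, lab, garage, chapel, annex, study, gym, gallery, attic, vault, lobby, cellar, terrace, parlor, library

vault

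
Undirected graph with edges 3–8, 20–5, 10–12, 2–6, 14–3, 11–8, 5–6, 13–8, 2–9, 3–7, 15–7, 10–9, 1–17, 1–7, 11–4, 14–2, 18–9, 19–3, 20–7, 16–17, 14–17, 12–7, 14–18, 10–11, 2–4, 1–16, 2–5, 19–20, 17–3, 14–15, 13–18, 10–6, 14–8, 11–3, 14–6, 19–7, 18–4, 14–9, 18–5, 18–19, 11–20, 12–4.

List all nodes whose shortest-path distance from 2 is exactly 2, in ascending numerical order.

Level 0: 2
Level 1: 4, 5, 6, 9, 14
Level 2: 3, 8, 10, 11, 12, 15, 17, 18, 20
Level 3: 1, 7, 13, 16, 19

3, 8, 10, 11, 12, 15, 17, 18, 20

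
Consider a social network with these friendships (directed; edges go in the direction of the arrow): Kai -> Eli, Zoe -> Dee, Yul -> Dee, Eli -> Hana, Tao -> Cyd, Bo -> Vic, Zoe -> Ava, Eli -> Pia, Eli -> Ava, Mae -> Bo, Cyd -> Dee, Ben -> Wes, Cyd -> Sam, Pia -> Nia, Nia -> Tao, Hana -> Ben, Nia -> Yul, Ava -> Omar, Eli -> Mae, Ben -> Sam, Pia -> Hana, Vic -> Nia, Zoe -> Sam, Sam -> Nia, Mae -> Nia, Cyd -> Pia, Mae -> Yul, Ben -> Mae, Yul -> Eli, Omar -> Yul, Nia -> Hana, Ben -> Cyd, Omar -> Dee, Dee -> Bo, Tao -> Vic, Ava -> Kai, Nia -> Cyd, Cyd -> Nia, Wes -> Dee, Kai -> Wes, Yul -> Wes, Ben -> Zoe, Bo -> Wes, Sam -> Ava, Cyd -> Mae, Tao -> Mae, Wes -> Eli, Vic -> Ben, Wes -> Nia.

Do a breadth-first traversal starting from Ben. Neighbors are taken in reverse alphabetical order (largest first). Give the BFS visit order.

Visit Ben; enqueue Zoe, Wes, Sam, Mae, Cyd → queue [Zoe, Wes, Sam, Mae, Cyd]
Visit Zoe; enqueue Dee, Ava → queue [Wes, Sam, Mae, Cyd, Dee, Ava]
Visit Wes; enqueue Nia, Eli → queue [Sam, Mae, Cyd, Dee, Ava, Nia, Eli]
Visit Sam → queue [Mae, Cyd, Dee, Ava, Nia, Eli]
Visit Mae; enqueue Yul, Bo → queue [Cyd, Dee, Ava, Nia, Eli, Yul, Bo]
Visit Cyd; enqueue Pia → queue [Dee, Ava, Nia, Eli, Yul, Bo, Pia]
Visit Dee → queue [Ava, Nia, Eli, Yul, Bo, Pia]
Visit Ava; enqueue Omar, Kai → queue [Nia, Eli, Yul, Bo, Pia, Omar, Kai]
Visit Nia; enqueue Tao, Hana → queue [Eli, Yul, Bo, Pia, Omar, Kai, Tao, Hana]
Visit Eli → queue [Yul, Bo, Pia, Omar, Kai, Tao, Hana]
Visit Yul → queue [Bo, Pia, Omar, Kai, Tao, Hana]
Visit Bo; enqueue Vic → queue [Pia, Omar, Kai, Tao, Hana, Vic]
Visit Pia → queue [Omar, Kai, Tao, Hana, Vic]
Visit Omar → queue [Kai, Tao, Hana, Vic]
Visit Kai → queue [Tao, Hana, Vic]
Visit Tao → queue [Hana, Vic]
Visit Hana → queue [Vic]
Visit Vic → queue []

Ben → Zoe → Wes → Sam → Mae → Cyd → Dee → Ava → Nia → Eli → Yul → Bo → Pia → Omar → Kai → Tao → Hana → Vic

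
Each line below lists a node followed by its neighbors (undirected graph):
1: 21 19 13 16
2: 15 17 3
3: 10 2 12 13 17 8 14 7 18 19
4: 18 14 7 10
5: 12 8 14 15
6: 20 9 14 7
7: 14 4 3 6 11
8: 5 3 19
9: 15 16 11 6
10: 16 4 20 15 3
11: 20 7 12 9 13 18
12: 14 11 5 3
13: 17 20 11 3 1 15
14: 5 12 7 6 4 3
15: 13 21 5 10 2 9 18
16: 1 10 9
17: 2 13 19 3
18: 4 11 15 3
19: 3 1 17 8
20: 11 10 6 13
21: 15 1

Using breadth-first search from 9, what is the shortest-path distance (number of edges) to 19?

Level 0: 9
Level 1: 6, 11, 15, 16
Level 2: 1, 2, 5, 7, 10, 12, 13, 14, 18, 20, 21
Level 3: 3, 4, 8, 17, 19
19 first appears at level 3.

3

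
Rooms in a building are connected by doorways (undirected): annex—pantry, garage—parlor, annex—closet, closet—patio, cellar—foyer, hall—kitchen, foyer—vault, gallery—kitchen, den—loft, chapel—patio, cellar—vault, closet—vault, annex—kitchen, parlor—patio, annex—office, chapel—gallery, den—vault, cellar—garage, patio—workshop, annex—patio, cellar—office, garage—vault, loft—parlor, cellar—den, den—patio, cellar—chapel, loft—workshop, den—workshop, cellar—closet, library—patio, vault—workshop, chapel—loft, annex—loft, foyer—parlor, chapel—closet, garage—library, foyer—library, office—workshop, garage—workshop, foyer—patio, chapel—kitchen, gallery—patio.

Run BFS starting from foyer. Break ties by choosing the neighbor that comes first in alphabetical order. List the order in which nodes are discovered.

foyer, cellar, library, parlor, patio, vault, chapel, closet, den, garage, office, loft, annex, gallery, workshop, kitchen, pantry, hall

Visit foyer; enqueue cellar, library, parlor, patio, vault → queue [cellar, library, parlor, patio, vault]
Visit cellar; enqueue chapel, closet, den, garage, office → queue [library, parlor, patio, vault, chapel, closet, den, garage, office]
Visit library → queue [parlor, patio, vault, chapel, closet, den, garage, office]
Visit parlor; enqueue loft → queue [patio, vault, chapel, closet, den, garage, office, loft]
Visit patio; enqueue annex, gallery, workshop → queue [vault, chapel, closet, den, garage, office, loft, annex, gallery, workshop]
Visit vault → queue [chapel, closet, den, garage, office, loft, annex, gallery, workshop]
Visit chapel; enqueue kitchen → queue [closet, den, garage, office, loft, annex, gallery, workshop, kitchen]
Visit closet → queue [den, garage, office, loft, annex, gallery, workshop, kitchen]
Visit den → queue [garage, office, loft, annex, gallery, workshop, kitchen]
Visit garage → queue [office, loft, annex, gallery, workshop, kitchen]
Visit office → queue [loft, annex, gallery, workshop, kitchen]
Visit loft → queue [annex, gallery, workshop, kitchen]
Visit annex; enqueue pantry → queue [gallery, workshop, kitchen, pantry]
Visit gallery → queue [workshop, kitchen, pantry]
Visit workshop → queue [kitchen, pantry]
Visit kitchen; enqueue hall → queue [pantry, hall]
Visit pantry → queue [hall]
Visit hall → queue []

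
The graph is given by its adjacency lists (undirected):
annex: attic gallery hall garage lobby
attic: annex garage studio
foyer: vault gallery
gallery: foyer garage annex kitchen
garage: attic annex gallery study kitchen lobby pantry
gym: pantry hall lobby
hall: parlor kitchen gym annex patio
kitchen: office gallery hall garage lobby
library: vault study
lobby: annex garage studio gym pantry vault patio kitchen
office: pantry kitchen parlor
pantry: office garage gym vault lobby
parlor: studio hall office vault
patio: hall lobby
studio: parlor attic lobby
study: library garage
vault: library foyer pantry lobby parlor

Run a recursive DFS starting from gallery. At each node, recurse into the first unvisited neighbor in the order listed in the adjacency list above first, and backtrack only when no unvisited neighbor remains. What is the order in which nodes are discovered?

gallery, foyer, vault, library, study, garage, attic, annex, hall, parlor, studio, lobby, gym, pantry, office, kitchen, patio

Visit gallery
gallery → foyer
foyer → vault
vault → library
library → study
study → garage
garage → attic
attic → annex
annex → hall
hall → parlor
parlor → studio
studio → lobby
lobby → gym
gym → pantry
pantry → office
office → kitchen
lobby → patio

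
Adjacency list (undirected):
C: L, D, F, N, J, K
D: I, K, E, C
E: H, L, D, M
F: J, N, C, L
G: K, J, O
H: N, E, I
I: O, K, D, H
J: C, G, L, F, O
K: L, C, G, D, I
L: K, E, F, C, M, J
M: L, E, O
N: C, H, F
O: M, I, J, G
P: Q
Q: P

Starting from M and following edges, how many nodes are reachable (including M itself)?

BFS from M visits: M, L, E, O, K, F, C, J, H, D, I, G, N
Reachable nodes: 13 of 15 total.

13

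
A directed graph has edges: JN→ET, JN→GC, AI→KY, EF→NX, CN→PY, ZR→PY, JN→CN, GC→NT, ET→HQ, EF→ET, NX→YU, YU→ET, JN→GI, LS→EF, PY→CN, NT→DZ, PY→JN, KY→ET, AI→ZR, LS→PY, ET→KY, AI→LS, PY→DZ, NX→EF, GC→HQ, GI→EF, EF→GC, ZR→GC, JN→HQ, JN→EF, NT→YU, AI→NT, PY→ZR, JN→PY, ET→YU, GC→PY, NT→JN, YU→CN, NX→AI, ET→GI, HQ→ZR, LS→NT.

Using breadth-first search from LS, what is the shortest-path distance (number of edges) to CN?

Level 0: LS
Level 1: EF, NT, PY
Level 2: CN, DZ, ET, GC, JN, NX, YU, ZR
Level 3: AI, GI, HQ, KY
CN first appears at level 2.

2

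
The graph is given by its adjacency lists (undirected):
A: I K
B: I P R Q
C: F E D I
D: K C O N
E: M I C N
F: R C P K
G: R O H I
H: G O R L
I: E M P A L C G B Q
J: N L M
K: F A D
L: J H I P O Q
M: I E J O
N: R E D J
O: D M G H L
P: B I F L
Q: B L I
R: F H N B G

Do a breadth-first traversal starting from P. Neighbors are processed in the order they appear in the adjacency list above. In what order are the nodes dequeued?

Visit P; enqueue B, I, F, L → queue [B, I, F, L]
Visit B; enqueue R, Q → queue [I, F, L, R, Q]
Visit I; enqueue E, M, A, C, G → queue [F, L, R, Q, E, M, A, C, G]
Visit F; enqueue K → queue [L, R, Q, E, M, A, C, G, K]
Visit L; enqueue J, H, O → queue [R, Q, E, M, A, C, G, K, J, H, O]
Visit R; enqueue N → queue [Q, E, M, A, C, G, K, J, H, O, N]
Visit Q → queue [E, M, A, C, G, K, J, H, O, N]
Visit E → queue [M, A, C, G, K, J, H, O, N]
Visit M → queue [A, C, G, K, J, H, O, N]
Visit A → queue [C, G, K, J, H, O, N]
Visit C; enqueue D → queue [G, K, J, H, O, N, D]
Visit G → queue [K, J, H, O, N, D]
Visit K → queue [J, H, O, N, D]
Visit J → queue [H, O, N, D]
Visit H → queue [O, N, D]
Visit O → queue [N, D]
Visit N → queue [D]
Visit D → queue []

P, B, I, F, L, R, Q, E, M, A, C, G, K, J, H, O, N, D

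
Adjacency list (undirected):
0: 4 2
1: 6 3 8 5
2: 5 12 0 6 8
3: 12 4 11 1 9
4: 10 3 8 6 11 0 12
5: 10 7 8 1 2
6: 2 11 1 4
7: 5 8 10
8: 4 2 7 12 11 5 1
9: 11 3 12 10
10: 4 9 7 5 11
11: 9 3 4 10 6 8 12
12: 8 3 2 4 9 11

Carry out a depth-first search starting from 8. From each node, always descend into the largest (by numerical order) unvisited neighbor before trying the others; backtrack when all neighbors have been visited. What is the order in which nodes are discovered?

8, 12, 11, 10, 9, 3, 4, 6, 2, 5, 7, 1, 0

Visit 8
8 → 12
12 → 11
11 → 10
10 → 9
9 → 3
3 → 4
4 → 6
6 → 2
2 → 5
5 → 7
5 → 1
2 → 0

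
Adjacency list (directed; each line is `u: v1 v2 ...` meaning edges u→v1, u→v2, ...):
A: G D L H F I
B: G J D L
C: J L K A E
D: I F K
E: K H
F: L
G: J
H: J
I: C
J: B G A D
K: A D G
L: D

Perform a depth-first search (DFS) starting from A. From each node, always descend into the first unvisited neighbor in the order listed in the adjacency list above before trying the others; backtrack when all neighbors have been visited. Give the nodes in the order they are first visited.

A, G, J, B, D, I, C, L, K, E, H, F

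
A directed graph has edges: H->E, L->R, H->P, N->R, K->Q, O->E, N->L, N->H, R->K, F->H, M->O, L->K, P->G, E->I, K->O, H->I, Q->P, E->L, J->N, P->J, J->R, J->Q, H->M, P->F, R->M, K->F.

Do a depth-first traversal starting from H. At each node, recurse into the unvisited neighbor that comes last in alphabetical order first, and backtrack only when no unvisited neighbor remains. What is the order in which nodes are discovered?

Visit H
H → P
P → J
J → R
R → M
M → O
O → E
E → L
L → K
K → Q
K → F
E → I
J → N
P → G

H P J R M O E L K Q F I N G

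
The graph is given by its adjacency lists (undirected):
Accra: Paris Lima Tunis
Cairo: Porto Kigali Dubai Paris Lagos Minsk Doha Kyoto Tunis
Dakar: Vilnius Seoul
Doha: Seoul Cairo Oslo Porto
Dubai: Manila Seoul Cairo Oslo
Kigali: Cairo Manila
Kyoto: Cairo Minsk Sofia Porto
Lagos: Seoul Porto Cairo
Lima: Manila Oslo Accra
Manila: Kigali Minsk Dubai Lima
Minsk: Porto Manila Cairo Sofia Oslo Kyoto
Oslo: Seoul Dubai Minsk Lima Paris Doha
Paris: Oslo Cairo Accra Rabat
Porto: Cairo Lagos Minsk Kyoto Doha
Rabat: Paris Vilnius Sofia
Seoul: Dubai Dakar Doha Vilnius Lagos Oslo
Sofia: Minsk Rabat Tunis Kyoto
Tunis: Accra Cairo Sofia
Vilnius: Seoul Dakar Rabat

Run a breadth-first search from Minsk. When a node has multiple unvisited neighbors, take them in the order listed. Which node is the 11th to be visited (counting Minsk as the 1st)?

Dubai

Visit Minsk; enqueue Porto, Manila, Cairo, Sofia, Oslo, Kyoto → queue [Porto, Manila, Cairo, Sofia, Oslo, Kyoto]
Visit Porto; enqueue Lagos, Doha → queue [Manila, Cairo, Sofia, Oslo, Kyoto, Lagos, Doha]
Visit Manila; enqueue Kigali, Dubai, Lima → queue [Cairo, Sofia, Oslo, Kyoto, Lagos, Doha, Kigali, Dubai, Lima]
Visit Cairo; enqueue Paris, Tunis → queue [Sofia, Oslo, Kyoto, Lagos, Doha, Kigali, Dubai, Lima, Paris, Tunis]
Visit Sofia; enqueue Rabat → queue [Oslo, Kyoto, Lagos, Doha, Kigali, Dubai, Lima, Paris, Tunis, Rabat]
Visit Oslo; enqueue Seoul → queue [Kyoto, Lagos, Doha, Kigali, Dubai, Lima, Paris, Tunis, Rabat, Seoul]
Visit Kyoto → queue [Lagos, Doha, Kigali, Dubai, Lima, Paris, Tunis, Rabat, Seoul]
Visit Lagos → queue [Doha, Kigali, Dubai, Lima, Paris, Tunis, Rabat, Seoul]
Visit Doha → queue [Kigali, Dubai, Lima, Paris, Tunis, Rabat, Seoul]
Visit Kigali → queue [Dubai, Lima, Paris, Tunis, Rabat, Seoul]
Visit Dubai → queue [Lima, Paris, Tunis, Rabat, Seoul]
Visit Lima; enqueue Accra → queue [Paris, Tunis, Rabat, Seoul, Accra]
Visit Paris → queue [Tunis, Rabat, Seoul, Accra]
Visit Tunis → queue [Rabat, Seoul, Accra]
Visit Rabat; enqueue Vilnius → queue [Seoul, Accra, Vilnius]
Visit Seoul; enqueue Dakar → queue [Accra, Vilnius, Dakar]
Visit Accra → queue [Vilnius, Dakar]
Visit Vilnius → queue [Dakar]
Visit Dakar → queue []

Visit order: Minsk, Porto, Manila, Cairo, Sofia, Oslo, Kyoto, Lagos, Doha, Kigali, Dubai, Lima, Paris, Tunis, Rabat, Seoul, Accra, Vilnius, Dakar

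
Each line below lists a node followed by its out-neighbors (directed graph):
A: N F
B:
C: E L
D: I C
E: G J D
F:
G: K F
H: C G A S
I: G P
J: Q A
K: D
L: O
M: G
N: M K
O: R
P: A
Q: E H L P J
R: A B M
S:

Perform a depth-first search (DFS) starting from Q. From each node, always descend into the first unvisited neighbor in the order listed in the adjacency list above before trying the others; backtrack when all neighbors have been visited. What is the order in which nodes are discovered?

Visit Q
Q → E
E → G
G → K
K → D
D → I
I → P
P → A
A → N
N → M
A → F
D → C
C → L
L → O
O → R
R → B
E → J
Q → H
H → S

Q, E, G, K, D, I, P, A, N, M, F, C, L, O, R, B, J, H, S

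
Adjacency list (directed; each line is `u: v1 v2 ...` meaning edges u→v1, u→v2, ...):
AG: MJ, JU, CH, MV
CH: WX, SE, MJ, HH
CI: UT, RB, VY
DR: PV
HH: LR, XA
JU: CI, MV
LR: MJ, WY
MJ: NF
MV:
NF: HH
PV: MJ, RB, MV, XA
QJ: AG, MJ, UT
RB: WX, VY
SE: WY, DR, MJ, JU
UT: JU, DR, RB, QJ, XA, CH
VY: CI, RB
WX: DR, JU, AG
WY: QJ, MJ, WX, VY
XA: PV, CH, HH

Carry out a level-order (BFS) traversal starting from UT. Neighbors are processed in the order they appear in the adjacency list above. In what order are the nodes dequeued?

UT → JU → DR → RB → QJ → XA → CH → CI → MV → PV → WX → VY → AG → MJ → HH → SE → NF → LR → WY

Visit UT; enqueue JU, DR, RB, QJ, XA, CH → queue [JU, DR, RB, QJ, XA, CH]
Visit JU; enqueue CI, MV → queue [DR, RB, QJ, XA, CH, CI, MV]
Visit DR; enqueue PV → queue [RB, QJ, XA, CH, CI, MV, PV]
Visit RB; enqueue WX, VY → queue [QJ, XA, CH, CI, MV, PV, WX, VY]
Visit QJ; enqueue AG, MJ → queue [XA, CH, CI, MV, PV, WX, VY, AG, MJ]
Visit XA; enqueue HH → queue [CH, CI, MV, PV, WX, VY, AG, MJ, HH]
Visit CH; enqueue SE → queue [CI, MV, PV, WX, VY, AG, MJ, HH, SE]
Visit CI → queue [MV, PV, WX, VY, AG, MJ, HH, SE]
Visit MV → queue [PV, WX, VY, AG, MJ, HH, SE]
Visit PV → queue [WX, VY, AG, MJ, HH, SE]
Visit WX → queue [VY, AG, MJ, HH, SE]
Visit VY → queue [AG, MJ, HH, SE]
Visit AG → queue [MJ, HH, SE]
Visit MJ; enqueue NF → queue [HH, SE, NF]
Visit HH; enqueue LR → queue [SE, NF, LR]
Visit SE; enqueue WY → queue [NF, LR, WY]
Visit NF → queue [LR, WY]
Visit LR → queue [WY]
Visit WY → queue []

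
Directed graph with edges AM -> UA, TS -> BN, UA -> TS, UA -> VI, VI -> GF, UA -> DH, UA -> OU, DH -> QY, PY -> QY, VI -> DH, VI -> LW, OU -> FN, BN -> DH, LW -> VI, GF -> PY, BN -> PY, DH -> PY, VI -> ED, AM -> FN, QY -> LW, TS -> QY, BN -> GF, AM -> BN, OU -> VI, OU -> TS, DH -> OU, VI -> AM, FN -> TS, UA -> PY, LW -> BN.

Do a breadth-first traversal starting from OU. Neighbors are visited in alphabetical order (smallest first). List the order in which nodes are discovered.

Visit OU; enqueue FN, TS, VI → queue [FN, TS, VI]
Visit FN → queue [TS, VI]
Visit TS; enqueue BN, QY → queue [VI, BN, QY]
Visit VI; enqueue AM, DH, ED, GF, LW → queue [BN, QY, AM, DH, ED, GF, LW]
Visit BN; enqueue PY → queue [QY, AM, DH, ED, GF, LW, PY]
Visit QY → queue [AM, DH, ED, GF, LW, PY]
Visit AM; enqueue UA → queue [DH, ED, GF, LW, PY, UA]
Visit DH → queue [ED, GF, LW, PY, UA]
Visit ED → queue [GF, LW, PY, UA]
Visit GF → queue [LW, PY, UA]
Visit LW → queue [PY, UA]
Visit PY → queue [UA]
Visit UA → queue []

OU → FN → TS → VI → BN → QY → AM → DH → ED → GF → LW → PY → UA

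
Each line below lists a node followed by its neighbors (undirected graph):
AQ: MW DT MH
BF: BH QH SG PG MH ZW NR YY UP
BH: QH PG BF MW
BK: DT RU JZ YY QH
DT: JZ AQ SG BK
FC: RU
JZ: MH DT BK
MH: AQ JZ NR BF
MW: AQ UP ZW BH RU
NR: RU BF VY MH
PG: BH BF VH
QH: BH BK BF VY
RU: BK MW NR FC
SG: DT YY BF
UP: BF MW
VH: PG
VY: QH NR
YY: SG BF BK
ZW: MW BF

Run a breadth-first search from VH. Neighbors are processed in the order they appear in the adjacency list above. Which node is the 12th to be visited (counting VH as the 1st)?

UP

Visit VH; enqueue PG → queue [PG]
Visit PG; enqueue BH, BF → queue [BH, BF]
Visit BH; enqueue QH, MW → queue [BF, QH, MW]
Visit BF; enqueue SG, MH, ZW, NR, YY, UP → queue [QH, MW, SG, MH, ZW, NR, YY, UP]
Visit QH; enqueue BK, VY → queue [MW, SG, MH, ZW, NR, YY, UP, BK, VY]
Visit MW; enqueue AQ, RU → queue [SG, MH, ZW, NR, YY, UP, BK, VY, AQ, RU]
Visit SG; enqueue DT → queue [MH, ZW, NR, YY, UP, BK, VY, AQ, RU, DT]
Visit MH; enqueue JZ → queue [ZW, NR, YY, UP, BK, VY, AQ, RU, DT, JZ]
Visit ZW → queue [NR, YY, UP, BK, VY, AQ, RU, DT, JZ]
Visit NR → queue [YY, UP, BK, VY, AQ, RU, DT, JZ]
Visit YY → queue [UP, BK, VY, AQ, RU, DT, JZ]
Visit UP → queue [BK, VY, AQ, RU, DT, JZ]
Visit BK → queue [VY, AQ, RU, DT, JZ]
Visit VY → queue [AQ, RU, DT, JZ]
Visit AQ → queue [RU, DT, JZ]
Visit RU; enqueue FC → queue [DT, JZ, FC]
Visit DT → queue [JZ, FC]
Visit JZ → queue [FC]
Visit FC → queue []

Visit order: VH, PG, BH, BF, QH, MW, SG, MH, ZW, NR, YY, UP, BK, VY, AQ, RU, DT, JZ, FC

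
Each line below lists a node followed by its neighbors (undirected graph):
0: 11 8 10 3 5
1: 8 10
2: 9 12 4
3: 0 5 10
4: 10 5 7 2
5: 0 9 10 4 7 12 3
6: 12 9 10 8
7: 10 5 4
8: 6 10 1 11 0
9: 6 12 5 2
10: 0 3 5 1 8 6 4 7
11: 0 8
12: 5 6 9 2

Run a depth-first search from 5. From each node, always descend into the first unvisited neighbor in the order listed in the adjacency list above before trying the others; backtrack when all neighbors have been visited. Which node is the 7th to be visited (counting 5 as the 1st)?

9

Visit 5
5 → 0
0 → 11
11 → 8
8 → 6
6 → 12
12 → 9
9 → 2
2 → 4
4 → 10
10 → 3
10 → 1
10 → 7

Visit order: 5, 0, 11, 8, 6, 12, 9, 2, 4, 10, 3, 1, 7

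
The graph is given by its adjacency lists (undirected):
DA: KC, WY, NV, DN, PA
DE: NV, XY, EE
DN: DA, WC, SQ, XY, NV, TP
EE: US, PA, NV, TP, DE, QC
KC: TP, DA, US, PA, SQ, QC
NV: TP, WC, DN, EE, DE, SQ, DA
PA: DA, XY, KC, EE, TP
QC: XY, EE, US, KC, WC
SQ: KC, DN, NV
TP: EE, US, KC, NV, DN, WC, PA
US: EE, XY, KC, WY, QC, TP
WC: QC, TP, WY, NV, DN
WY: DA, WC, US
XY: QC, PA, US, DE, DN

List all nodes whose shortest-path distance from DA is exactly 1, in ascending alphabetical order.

DN, KC, NV, PA, WY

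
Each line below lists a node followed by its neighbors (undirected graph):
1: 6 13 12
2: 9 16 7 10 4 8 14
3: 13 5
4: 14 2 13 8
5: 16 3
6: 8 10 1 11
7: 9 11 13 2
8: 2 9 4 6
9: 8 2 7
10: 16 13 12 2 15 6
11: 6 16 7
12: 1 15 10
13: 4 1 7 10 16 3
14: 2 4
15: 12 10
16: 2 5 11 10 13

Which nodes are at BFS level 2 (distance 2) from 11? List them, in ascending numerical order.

1, 2, 5, 8, 9, 10, 13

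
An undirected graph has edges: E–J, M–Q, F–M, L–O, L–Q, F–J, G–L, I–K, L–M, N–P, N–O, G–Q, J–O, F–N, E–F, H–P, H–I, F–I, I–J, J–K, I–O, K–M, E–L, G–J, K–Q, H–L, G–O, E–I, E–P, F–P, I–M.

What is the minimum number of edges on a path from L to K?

Level 0: L
Level 1: E, G, H, M, O, Q
Level 2: F, I, J, K, N, P
K first appears at level 2.

2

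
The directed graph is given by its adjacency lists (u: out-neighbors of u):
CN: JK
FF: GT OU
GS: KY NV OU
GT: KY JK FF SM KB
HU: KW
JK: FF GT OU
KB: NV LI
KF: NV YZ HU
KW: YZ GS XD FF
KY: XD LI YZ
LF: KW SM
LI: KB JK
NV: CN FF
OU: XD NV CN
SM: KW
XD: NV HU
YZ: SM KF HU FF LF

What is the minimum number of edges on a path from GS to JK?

Level 0: GS
Level 1: KY, NV, OU
Level 2: CN, FF, LI, XD, YZ
Level 3: GT, HU, JK, KB, KF, LF, SM
Level 4: KW
JK first appears at level 3.

3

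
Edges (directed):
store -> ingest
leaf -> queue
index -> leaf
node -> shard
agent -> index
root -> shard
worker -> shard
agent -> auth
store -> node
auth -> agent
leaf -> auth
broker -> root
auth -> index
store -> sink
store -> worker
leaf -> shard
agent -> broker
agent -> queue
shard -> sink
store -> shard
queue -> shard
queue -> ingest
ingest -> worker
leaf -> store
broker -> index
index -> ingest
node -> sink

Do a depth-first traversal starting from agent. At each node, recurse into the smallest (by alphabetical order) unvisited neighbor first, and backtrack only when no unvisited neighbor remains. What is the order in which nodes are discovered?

Visit agent
agent → auth
auth → index
index → ingest
ingest → worker
worker → shard
shard → sink
index → leaf
leaf → queue
leaf → store
store → node
agent → broker
broker → root

agent auth index ingest worker shard sink leaf queue store node broker root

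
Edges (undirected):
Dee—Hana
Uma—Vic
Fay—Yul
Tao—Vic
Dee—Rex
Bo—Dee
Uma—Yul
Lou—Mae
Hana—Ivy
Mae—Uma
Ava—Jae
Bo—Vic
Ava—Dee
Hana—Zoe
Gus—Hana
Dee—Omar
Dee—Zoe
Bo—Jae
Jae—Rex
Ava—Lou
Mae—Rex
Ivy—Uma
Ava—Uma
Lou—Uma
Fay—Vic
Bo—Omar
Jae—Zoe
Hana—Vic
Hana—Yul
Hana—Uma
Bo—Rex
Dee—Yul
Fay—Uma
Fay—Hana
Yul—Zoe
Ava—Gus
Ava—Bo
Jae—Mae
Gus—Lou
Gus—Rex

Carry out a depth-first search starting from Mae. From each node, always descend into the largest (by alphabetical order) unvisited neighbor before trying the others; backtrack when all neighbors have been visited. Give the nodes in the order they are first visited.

Mae → Uma → Yul → Zoe → Jae → Rex → Gus → Lou → Ava → Dee → Omar → Bo → Vic → Tao → Hana → Ivy → Fay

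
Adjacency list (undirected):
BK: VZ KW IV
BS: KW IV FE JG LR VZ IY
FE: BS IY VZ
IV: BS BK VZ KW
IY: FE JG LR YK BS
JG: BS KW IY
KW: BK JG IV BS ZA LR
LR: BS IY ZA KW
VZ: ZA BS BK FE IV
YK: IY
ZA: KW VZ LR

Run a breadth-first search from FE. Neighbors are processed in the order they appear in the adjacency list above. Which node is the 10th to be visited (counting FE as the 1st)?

Visit FE; enqueue BS, IY, VZ → queue [BS, IY, VZ]
Visit BS; enqueue KW, IV, JG, LR → queue [IY, VZ, KW, IV, JG, LR]
Visit IY; enqueue YK → queue [VZ, KW, IV, JG, LR, YK]
Visit VZ; enqueue ZA, BK → queue [KW, IV, JG, LR, YK, ZA, BK]
Visit KW → queue [IV, JG, LR, YK, ZA, BK]
Visit IV → queue [JG, LR, YK, ZA, BK]
Visit JG → queue [LR, YK, ZA, BK]
Visit LR → queue [YK, ZA, BK]
Visit YK → queue [ZA, BK]
Visit ZA → queue [BK]
Visit BK → queue []

Visit order: FE, BS, IY, VZ, KW, IV, JG, LR, YK, ZA, BK

ZA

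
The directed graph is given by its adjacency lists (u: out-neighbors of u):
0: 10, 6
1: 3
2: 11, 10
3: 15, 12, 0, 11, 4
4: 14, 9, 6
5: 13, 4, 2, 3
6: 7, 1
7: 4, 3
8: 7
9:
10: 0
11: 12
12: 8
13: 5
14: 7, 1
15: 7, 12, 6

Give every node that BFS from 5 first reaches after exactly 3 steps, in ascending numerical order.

1, 7, 8

Level 0: 5
Level 1: 2, 3, 4, 13
Level 2: 0, 6, 9, 10, 11, 12, 14, 15
Level 3: 1, 7, 8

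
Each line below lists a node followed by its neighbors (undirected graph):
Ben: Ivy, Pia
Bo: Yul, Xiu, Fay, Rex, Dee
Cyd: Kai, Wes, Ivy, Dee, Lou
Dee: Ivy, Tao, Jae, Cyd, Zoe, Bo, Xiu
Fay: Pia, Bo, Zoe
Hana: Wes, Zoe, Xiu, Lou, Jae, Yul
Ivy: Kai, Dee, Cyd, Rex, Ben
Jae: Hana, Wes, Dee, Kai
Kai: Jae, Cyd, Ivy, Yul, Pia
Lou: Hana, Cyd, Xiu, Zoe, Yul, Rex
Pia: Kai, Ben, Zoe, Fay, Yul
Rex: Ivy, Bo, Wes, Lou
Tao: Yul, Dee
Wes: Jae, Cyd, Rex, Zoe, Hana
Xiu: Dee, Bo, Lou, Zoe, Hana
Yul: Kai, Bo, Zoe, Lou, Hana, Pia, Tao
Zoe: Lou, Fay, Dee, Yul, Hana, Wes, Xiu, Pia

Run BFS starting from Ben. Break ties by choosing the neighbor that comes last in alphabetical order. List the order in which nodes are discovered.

Ben, Pia, Ivy, Zoe, Yul, Kai, Fay, Rex, Dee, Cyd, Xiu, Wes, Lou, Hana, Tao, Bo, Jae

Visit Ben; enqueue Pia, Ivy → queue [Pia, Ivy]
Visit Pia; enqueue Zoe, Yul, Kai, Fay → queue [Ivy, Zoe, Yul, Kai, Fay]
Visit Ivy; enqueue Rex, Dee, Cyd → queue [Zoe, Yul, Kai, Fay, Rex, Dee, Cyd]
Visit Zoe; enqueue Xiu, Wes, Lou, Hana → queue [Yul, Kai, Fay, Rex, Dee, Cyd, Xiu, Wes, Lou, Hana]
Visit Yul; enqueue Tao, Bo → queue [Kai, Fay, Rex, Dee, Cyd, Xiu, Wes, Lou, Hana, Tao, Bo]
Visit Kai; enqueue Jae → queue [Fay, Rex, Dee, Cyd, Xiu, Wes, Lou, Hana, Tao, Bo, Jae]
Visit Fay → queue [Rex, Dee, Cyd, Xiu, Wes, Lou, Hana, Tao, Bo, Jae]
Visit Rex → queue [Dee, Cyd, Xiu, Wes, Lou, Hana, Tao, Bo, Jae]
Visit Dee → queue [Cyd, Xiu, Wes, Lou, Hana, Tao, Bo, Jae]
Visit Cyd → queue [Xiu, Wes, Lou, Hana, Tao, Bo, Jae]
Visit Xiu → queue [Wes, Lou, Hana, Tao, Bo, Jae]
Visit Wes → queue [Lou, Hana, Tao, Bo, Jae]
Visit Lou → queue [Hana, Tao, Bo, Jae]
Visit Hana → queue [Tao, Bo, Jae]
Visit Tao → queue [Bo, Jae]
Visit Bo → queue [Jae]
Visit Jae → queue []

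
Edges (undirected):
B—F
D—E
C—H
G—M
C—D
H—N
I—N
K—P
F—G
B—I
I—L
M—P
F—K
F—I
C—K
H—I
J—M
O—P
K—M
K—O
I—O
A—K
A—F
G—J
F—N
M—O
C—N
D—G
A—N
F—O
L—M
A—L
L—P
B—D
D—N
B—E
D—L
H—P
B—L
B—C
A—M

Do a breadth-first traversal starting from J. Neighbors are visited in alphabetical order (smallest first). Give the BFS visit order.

J, G, M, D, F, A, K, L, O, P, B, C, E, N, I, H

Visit J; enqueue G, M → queue [G, M]
Visit G; enqueue D, F → queue [M, D, F]
Visit M; enqueue A, K, L, O, P → queue [D, F, A, K, L, O, P]
Visit D; enqueue B, C, E, N → queue [F, A, K, L, O, P, B, C, E, N]
Visit F; enqueue I → queue [A, K, L, O, P, B, C, E, N, I]
Visit A → queue [K, L, O, P, B, C, E, N, I]
Visit K → queue [L, O, P, B, C, E, N, I]
Visit L → queue [O, P, B, C, E, N, I]
Visit O → queue [P, B, C, E, N, I]
Visit P; enqueue H → queue [B, C, E, N, I, H]
Visit B → queue [C, E, N, I, H]
Visit C → queue [E, N, I, H]
Visit E → queue [N, I, H]
Visit N → queue [I, H]
Visit I → queue [H]
Visit H → queue []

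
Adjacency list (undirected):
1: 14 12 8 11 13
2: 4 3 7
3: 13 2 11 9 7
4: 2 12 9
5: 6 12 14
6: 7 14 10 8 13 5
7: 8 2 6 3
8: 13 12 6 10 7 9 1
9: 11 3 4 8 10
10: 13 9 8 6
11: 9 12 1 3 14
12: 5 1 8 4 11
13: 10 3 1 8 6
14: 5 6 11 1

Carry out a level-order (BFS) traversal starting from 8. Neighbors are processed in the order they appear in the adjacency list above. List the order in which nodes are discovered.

8 → 13 → 12 → 6 → 10 → 7 → 9 → 1 → 3 → 5 → 4 → 11 → 14 → 2

Visit 8; enqueue 13, 12, 6, 10, 7, 9, 1 → queue [13, 12, 6, 10, 7, 9, 1]
Visit 13; enqueue 3 → queue [12, 6, 10, 7, 9, 1, 3]
Visit 12; enqueue 5, 4, 11 → queue [6, 10, 7, 9, 1, 3, 5, 4, 11]
Visit 6; enqueue 14 → queue [10, 7, 9, 1, 3, 5, 4, 11, 14]
Visit 10 → queue [7, 9, 1, 3, 5, 4, 11, 14]
Visit 7; enqueue 2 → queue [9, 1, 3, 5, 4, 11, 14, 2]
Visit 9 → queue [1, 3, 5, 4, 11, 14, 2]
Visit 1 → queue [3, 5, 4, 11, 14, 2]
Visit 3 → queue [5, 4, 11, 14, 2]
Visit 5 → queue [4, 11, 14, 2]
Visit 4 → queue [11, 14, 2]
Visit 11 → queue [14, 2]
Visit 14 → queue [2]
Visit 2 → queue []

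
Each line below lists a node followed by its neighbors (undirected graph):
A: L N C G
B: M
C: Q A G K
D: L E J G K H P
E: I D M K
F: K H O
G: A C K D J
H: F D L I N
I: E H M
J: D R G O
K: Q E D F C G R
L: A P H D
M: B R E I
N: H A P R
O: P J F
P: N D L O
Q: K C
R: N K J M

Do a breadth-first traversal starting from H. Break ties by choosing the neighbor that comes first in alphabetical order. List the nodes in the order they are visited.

Visit H; enqueue D, F, I, L, N → queue [D, F, I, L, N]
Visit D; enqueue E, G, J, K, P → queue [F, I, L, N, E, G, J, K, P]
Visit F; enqueue O → queue [I, L, N, E, G, J, K, P, O]
Visit I; enqueue M → queue [L, N, E, G, J, K, P, O, M]
Visit L; enqueue A → queue [N, E, G, J, K, P, O, M, A]
Visit N; enqueue R → queue [E, G, J, K, P, O, M, A, R]
Visit E → queue [G, J, K, P, O, M, A, R]
Visit G; enqueue C → queue [J, K, P, O, M, A, R, C]
Visit J → queue [K, P, O, M, A, R, C]
Visit K; enqueue Q → queue [P, O, M, A, R, C, Q]
Visit P → queue [O, M, A, R, C, Q]
Visit O → queue [M, A, R, C, Q]
Visit M; enqueue B → queue [A, R, C, Q, B]
Visit A → queue [R, C, Q, B]
Visit R → queue [C, Q, B]
Visit C → queue [Q, B]
Visit Q → queue [B]
Visit B → queue []

H, D, F, I, L, N, E, G, J, K, P, O, M, A, R, C, Q, B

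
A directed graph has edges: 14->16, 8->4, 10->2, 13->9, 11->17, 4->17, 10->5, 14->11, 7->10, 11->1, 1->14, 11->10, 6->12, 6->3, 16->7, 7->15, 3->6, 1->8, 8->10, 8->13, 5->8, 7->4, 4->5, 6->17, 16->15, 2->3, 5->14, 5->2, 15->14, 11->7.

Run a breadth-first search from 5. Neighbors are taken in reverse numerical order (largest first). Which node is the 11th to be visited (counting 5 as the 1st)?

15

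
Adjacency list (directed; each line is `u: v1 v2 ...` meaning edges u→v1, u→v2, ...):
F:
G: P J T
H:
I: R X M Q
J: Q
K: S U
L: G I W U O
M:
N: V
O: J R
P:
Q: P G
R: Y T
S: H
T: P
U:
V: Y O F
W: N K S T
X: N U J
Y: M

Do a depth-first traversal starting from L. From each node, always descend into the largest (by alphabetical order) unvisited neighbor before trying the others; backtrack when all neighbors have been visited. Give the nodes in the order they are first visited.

L -> W -> T -> P -> S -> H -> N -> V -> Y -> M -> O -> R -> J -> Q -> G -> F -> K -> U -> I -> X

Visit L
L → W
W → T
T → P
W → S
S → H
W → N
N → V
V → Y
Y → M
V → O
O → R
O → J
J → Q
Q → G
V → F
W → K
K → U
L → I
I → X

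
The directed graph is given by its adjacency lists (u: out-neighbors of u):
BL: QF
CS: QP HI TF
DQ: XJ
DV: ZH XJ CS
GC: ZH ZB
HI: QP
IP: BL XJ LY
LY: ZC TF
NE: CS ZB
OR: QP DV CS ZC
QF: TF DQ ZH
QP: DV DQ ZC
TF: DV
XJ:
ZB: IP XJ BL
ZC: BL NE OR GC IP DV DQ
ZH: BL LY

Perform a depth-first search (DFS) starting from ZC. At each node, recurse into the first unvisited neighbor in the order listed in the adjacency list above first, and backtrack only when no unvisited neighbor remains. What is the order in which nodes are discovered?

ZC -> BL -> QF -> TF -> DV -> ZH -> LY -> XJ -> CS -> QP -> DQ -> HI -> NE -> ZB -> IP -> OR -> GC

Visit ZC
ZC → BL
BL → QF
QF → TF
TF → DV
DV → ZH
ZH → LY
DV → XJ
DV → CS
CS → QP
QP → DQ
CS → HI
ZC → NE
NE → ZB
ZB → IP
ZC → OR
ZC → GC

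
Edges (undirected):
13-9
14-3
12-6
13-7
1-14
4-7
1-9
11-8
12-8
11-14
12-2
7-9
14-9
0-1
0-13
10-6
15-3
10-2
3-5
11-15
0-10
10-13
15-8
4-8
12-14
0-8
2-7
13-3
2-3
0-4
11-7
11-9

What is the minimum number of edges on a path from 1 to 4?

Level 0: 1
Level 1: 0, 9, 14
Level 2: 3, 4, 7, 8, 10, 11, 12, 13
Level 3: 2, 5, 6, 15
4 first appears at level 2.

2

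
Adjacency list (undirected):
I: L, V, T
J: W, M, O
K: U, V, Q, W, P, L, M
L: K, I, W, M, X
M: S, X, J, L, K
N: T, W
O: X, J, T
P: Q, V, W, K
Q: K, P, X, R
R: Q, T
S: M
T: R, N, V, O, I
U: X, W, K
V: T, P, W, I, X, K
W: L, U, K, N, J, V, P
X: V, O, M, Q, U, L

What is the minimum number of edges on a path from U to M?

2

Level 0: U
Level 1: K, W, X
Level 2: J, L, M, N, O, P, Q, V
Level 3: I, R, S, T
M first appears at level 2.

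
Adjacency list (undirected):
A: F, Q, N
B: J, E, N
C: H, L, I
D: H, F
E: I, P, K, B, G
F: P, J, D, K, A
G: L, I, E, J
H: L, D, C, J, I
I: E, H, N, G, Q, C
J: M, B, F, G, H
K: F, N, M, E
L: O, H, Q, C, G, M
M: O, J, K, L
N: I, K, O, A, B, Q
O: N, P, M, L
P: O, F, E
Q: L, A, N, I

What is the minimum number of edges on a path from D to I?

2

Level 0: D
Level 1: F, H
Level 2: A, C, I, J, K, L, P
Level 3: B, E, G, M, N, O, Q
I first appears at level 2.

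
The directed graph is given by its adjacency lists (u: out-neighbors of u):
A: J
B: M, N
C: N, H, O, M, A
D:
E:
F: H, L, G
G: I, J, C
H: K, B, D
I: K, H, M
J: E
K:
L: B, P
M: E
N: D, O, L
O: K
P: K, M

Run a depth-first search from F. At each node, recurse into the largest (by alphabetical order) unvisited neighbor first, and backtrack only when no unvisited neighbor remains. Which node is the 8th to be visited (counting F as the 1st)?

Visit F
F → L
L → P
P → M
M → E
P → K
L → B
B → N
N → O
N → D
F → H
F → G
G → J
G → I
G → C
C → A

Visit order: F, L, P, M, E, K, B, N, O, D, H, G, J, I, C, A

N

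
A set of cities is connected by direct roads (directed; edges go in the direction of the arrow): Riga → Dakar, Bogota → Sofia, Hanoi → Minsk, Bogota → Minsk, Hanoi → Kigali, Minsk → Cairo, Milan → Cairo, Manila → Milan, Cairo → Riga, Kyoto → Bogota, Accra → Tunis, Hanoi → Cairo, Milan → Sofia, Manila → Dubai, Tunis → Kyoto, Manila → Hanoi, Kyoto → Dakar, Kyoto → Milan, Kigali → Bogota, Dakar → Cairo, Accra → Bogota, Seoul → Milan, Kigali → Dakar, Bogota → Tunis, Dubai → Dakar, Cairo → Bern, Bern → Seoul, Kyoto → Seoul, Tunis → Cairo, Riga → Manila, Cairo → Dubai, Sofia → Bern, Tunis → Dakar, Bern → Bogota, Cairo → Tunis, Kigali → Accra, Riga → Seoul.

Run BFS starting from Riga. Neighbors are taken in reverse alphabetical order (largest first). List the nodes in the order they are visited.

Riga -> Seoul -> Manila -> Dakar -> Milan -> Hanoi -> Dubai -> Cairo -> Sofia -> Minsk -> Kigali -> Tunis -> Bern -> Bogota -> Accra -> Kyoto

Visit Riga; enqueue Seoul, Manila, Dakar → queue [Seoul, Manila, Dakar]
Visit Seoul; enqueue Milan → queue [Manila, Dakar, Milan]
Visit Manila; enqueue Hanoi, Dubai → queue [Dakar, Milan, Hanoi, Dubai]
Visit Dakar; enqueue Cairo → queue [Milan, Hanoi, Dubai, Cairo]
Visit Milan; enqueue Sofia → queue [Hanoi, Dubai, Cairo, Sofia]
Visit Hanoi; enqueue Minsk, Kigali → queue [Dubai, Cairo, Sofia, Minsk, Kigali]
Visit Dubai → queue [Cairo, Sofia, Minsk, Kigali]
Visit Cairo; enqueue Tunis, Bern → queue [Sofia, Minsk, Kigali, Tunis, Bern]
Visit Sofia → queue [Minsk, Kigali, Tunis, Bern]
Visit Minsk → queue [Kigali, Tunis, Bern]
Visit Kigali; enqueue Bogota, Accra → queue [Tunis, Bern, Bogota, Accra]
Visit Tunis; enqueue Kyoto → queue [Bern, Bogota, Accra, Kyoto]
Visit Bern → queue [Bogota, Accra, Kyoto]
Visit Bogota → queue [Accra, Kyoto]
Visit Accra → queue [Kyoto]
Visit Kyoto → queue []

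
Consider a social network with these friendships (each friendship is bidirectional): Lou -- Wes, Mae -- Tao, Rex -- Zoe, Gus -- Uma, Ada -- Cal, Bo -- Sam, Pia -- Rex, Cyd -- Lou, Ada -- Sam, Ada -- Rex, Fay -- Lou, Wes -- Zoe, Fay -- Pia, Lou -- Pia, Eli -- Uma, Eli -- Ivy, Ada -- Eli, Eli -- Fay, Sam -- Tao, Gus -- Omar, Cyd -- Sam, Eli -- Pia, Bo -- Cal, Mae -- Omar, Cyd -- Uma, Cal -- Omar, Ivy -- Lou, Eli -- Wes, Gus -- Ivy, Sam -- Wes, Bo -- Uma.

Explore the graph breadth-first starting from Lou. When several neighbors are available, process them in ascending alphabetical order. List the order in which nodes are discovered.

Visit Lou; enqueue Cyd, Fay, Ivy, Pia, Wes → queue [Cyd, Fay, Ivy, Pia, Wes]
Visit Cyd; enqueue Sam, Uma → queue [Fay, Ivy, Pia, Wes, Sam, Uma]
Visit Fay; enqueue Eli → queue [Ivy, Pia, Wes, Sam, Uma, Eli]
Visit Ivy; enqueue Gus → queue [Pia, Wes, Sam, Uma, Eli, Gus]
Visit Pia; enqueue Rex → queue [Wes, Sam, Uma, Eli, Gus, Rex]
Visit Wes; enqueue Zoe → queue [Sam, Uma, Eli, Gus, Rex, Zoe]
Visit Sam; enqueue Ada, Bo, Tao → queue [Uma, Eli, Gus, Rex, Zoe, Ada, Bo, Tao]
Visit Uma → queue [Eli, Gus, Rex, Zoe, Ada, Bo, Tao]
Visit Eli → queue [Gus, Rex, Zoe, Ada, Bo, Tao]
Visit Gus; enqueue Omar → queue [Rex, Zoe, Ada, Bo, Tao, Omar]
Visit Rex → queue [Zoe, Ada, Bo, Tao, Omar]
Visit Zoe → queue [Ada, Bo, Tao, Omar]
Visit Ada; enqueue Cal → queue [Bo, Tao, Omar, Cal]
Visit Bo → queue [Tao, Omar, Cal]
Visit Tao; enqueue Mae → queue [Omar, Cal, Mae]
Visit Omar → queue [Cal, Mae]
Visit Cal → queue [Mae]
Visit Mae → queue []

Lou -> Cyd -> Fay -> Ivy -> Pia -> Wes -> Sam -> Uma -> Eli -> Gus -> Rex -> Zoe -> Ada -> Bo -> Tao -> Omar -> Cal -> Mae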